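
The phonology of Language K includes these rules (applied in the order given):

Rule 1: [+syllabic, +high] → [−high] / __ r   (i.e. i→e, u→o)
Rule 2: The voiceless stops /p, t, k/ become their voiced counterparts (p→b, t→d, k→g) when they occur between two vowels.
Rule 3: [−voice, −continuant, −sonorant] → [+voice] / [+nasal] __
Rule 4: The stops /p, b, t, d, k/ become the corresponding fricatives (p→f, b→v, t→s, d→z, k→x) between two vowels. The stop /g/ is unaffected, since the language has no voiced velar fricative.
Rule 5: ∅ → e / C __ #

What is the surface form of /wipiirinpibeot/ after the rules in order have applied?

Rule 1 (pre-rhotic lowering): /i/ is a high vowel immediately before /r/, so it lowers to [e]. /wipiirinpibeot/ → wipierinpibeot.
Rule 2 (intervocalic voicing): /p/ is a voiceless stop between vowels /i/ and /i/, so it voices to [b]. /wipierinpibeot/ → wibierinpibeot.
Rule 3 (post-nasal voicing): /p/ is a voiceless stop immediately after the nasal /n/, so it voices to [b]. /wibierinpibeot/ → wibierinbibeot.
Rule 4 (intervocalic spirantization): /b/ is a stop between vowels /i/ and /i/, so it spirantizes to the fricative [v]. /b/ is a stop between vowels /i/ and /e/, so it spirantizes to the fricative [v]. /wibierinbibeot/ → wivierinbiveot.
Rule 5 (final e-epenthesis): the form ends in the consonant /t/, so [e] is inserted word-finally. /wivierinbiveot/ → wivierinbiveote.

wivierinbiveote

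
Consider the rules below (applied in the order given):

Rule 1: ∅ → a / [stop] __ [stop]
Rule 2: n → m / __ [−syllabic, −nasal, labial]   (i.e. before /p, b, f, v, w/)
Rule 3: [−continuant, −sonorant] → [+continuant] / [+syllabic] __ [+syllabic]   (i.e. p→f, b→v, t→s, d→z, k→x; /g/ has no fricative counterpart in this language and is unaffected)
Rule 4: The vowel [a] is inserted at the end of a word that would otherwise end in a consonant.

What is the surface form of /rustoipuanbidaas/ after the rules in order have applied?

rustoifuambizaasa

Rule 1 (stop-cluster a-epenthesis): no segment meets the environment; /rustoipuanbidaas/ is unchanged.
Rule 2 (nasal place assimilation): /n/ precedes the labial consonant /b/, so it assimilates in place to [m]. /rustoipuanbidaas/ → rustoipuambidaas.
Rule 3 (intervocalic spirantization): /p/ is a stop between vowels /i/ and /u/, so it spirantizes to the fricative [f]. /d/ is a stop between vowels /i/ and /a/, so it spirantizes to the fricative [z]. /rustoipuambidaas/ → rustoifuambizaas.
Rule 4 (final a-epenthesis): the form ends in the consonant /s/, so [a] is inserted word-finally. /rustoifuambizaas/ → rustoifuambizaasa.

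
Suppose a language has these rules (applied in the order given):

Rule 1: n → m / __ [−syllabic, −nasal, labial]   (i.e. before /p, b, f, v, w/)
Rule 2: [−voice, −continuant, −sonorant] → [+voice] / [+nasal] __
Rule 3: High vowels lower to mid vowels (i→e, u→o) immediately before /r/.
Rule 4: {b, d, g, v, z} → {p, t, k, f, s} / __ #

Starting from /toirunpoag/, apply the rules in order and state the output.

toerumboak

Rule 1 (nasal place assimilation): /n/ precedes the labial consonant /p/, so it assimilates in place to [m]. /toirunpoag/ → toirumpoag.
Rule 2 (post-nasal voicing): /p/ is a voiceless stop immediately after the nasal /m/, so it voices to [b]. /toirumpoag/ → toirumboag.
Rule 3 (pre-rhotic lowering): /i/ is a high vowel immediately before /r/, so it lowers to [e]. /toirumboag/ → toerumboag.
Rule 4 (final devoicing): /g/ is a voiced obstruent in word-final position, so it devoices to [k]. /toerumboag/ → toerumboak.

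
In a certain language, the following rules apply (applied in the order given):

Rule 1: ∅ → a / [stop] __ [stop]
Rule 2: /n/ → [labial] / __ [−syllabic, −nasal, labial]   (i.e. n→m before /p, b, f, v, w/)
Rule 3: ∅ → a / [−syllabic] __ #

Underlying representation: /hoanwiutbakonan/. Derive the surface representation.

hoamwiutabakonana

Rule 1 (stop-cluster a-epenthesis): /t/ and /b/ form a stop–stop cluster, so [a] is inserted between them. /hoanwiutbakonan/ → hoanwiutabakonan.
Rule 2 (nasal place assimilation): /n/ precedes the labial consonant /w/, so it assimilates in place to [m]. /hoanwiutabakonan/ → hoamwiutabakonan.
Rule 3 (final a-epenthesis): the form ends in the consonant /n/, so [a] is inserted word-finally. /hoamwiutabakonan/ → hoamwiutabakonana.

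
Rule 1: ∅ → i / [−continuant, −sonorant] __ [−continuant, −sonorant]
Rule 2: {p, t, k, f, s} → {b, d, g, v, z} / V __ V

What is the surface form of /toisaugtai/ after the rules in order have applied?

Rule 1 (stop-cluster i-epenthesis): /g/ and /t/ form a stop–stop cluster, so [i] is inserted between them. /toisaugtai/ → toisaugitai.
Rule 2 (intervocalic voicing): /s/ is a voiceless obstruent between vowels /i/ and /a/, so it voices to [z]. /t/ is a voiceless obstruent between vowels /i/ and /a/, so it voices to [d]. /toisaugitai/ → toizaugidai.

toizaugidai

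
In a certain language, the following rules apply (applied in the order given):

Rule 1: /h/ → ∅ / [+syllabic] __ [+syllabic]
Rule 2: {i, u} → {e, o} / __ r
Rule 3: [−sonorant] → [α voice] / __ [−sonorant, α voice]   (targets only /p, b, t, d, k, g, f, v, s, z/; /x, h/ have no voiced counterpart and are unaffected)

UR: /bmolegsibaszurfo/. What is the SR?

Rule 1 (intervocalic h-deletion): no segment meets the environment; /bmolegsibaszurfo/ is unchanged.
Rule 2 (pre-rhotic lowering): /u/ is a high vowel immediately before /r/, so it lowers to [o]. /bmolegsibaszurfo/ → bmolegsibaszorfo.
Rule 3 (regressive voicing assimilation): /g/ precedes the voiceless obstruent /s/, so it devoices to [k] by assimilation. /s/ precedes the voiced obstruent /z/, so it voices to [z] by assimilation. /bmolegsibaszorfo/ → bmoleksibazzorfo.

bmoleksibazzorfo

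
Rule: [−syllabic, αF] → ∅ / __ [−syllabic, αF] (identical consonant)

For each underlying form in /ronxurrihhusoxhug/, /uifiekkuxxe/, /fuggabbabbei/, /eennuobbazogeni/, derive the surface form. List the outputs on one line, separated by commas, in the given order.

ronxurihusoxhug, uifiekuxe, fugababei, eenuobazogeni

/ronxurrihhusoxhug/: /rr/ is a geminate; the first /r/ deletes. /hh/ is a geminate; the first /h/ deletes. → [ronxurihusoxhug].
/uifiekkuxxe/: /kk/ is a geminate; the first /k/ deletes. /xx/ is a geminate; the first /x/ deletes. → [uifiekuxe].
/fuggabbabbei/: /gg/ is a geminate; the first /g/ deletes. /bb/ is a geminate; the first /b/ deletes. /bb/ is a geminate; the first /b/ deletes. → [fugababei].
/eennuobbazogeni/: /nn/ is a geminate; the first /n/ deletes. /bb/ is a geminate; the first /b/ deletes. → [eenuobazogeni].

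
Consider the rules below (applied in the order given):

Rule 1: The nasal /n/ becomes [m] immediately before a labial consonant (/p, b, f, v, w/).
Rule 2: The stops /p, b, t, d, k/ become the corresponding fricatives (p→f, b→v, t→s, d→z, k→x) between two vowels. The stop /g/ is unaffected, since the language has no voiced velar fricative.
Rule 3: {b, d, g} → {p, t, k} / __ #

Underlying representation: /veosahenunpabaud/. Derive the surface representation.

Rule 1 (nasal place assimilation): /n/ precedes the labial consonant /p/, so it assimilates in place to [m]. /veosahenunpabaud/ → veosahenumpabaud.
Rule 2 (intervocalic spirantization): /b/ is a stop between vowels /a/ and /a/, so it spirantizes to the fricative [v]. /veosahenumpabaud/ → veosahenumpavaud.
Rule 3 (final devoicing): /d/ is a voiced stop in word-final position, so it devoices to [t]. /veosahenumpavaud/ → veosahenumpavaut.

veosahenumpavaut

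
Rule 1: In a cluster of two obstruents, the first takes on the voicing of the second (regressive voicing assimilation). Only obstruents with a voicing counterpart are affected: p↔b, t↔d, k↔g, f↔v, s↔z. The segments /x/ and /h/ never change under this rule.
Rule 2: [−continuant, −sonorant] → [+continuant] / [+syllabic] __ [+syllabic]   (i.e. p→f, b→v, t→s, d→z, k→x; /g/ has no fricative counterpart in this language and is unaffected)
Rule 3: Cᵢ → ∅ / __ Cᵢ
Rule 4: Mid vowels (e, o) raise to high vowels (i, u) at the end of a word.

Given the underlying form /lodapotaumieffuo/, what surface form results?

lozafosaumiefuu

Rule 1 (regressive voicing assimilation): no segment meets the environment; /lodapotaumieffuo/ is unchanged.
Rule 2 (intervocalic spirantization): /d/ is a stop between vowels /o/ and /a/, so it spirantizes to the fricative [z]. /p/ is a stop between vowels /a/ and /o/, so it spirantizes to the fricative [f]. /t/ is a stop between vowels /o/ and /a/, so it spirantizes to the fricative [s]. /lodapotaumieffuo/ → lozafosaumieffuo.
Rule 3 (degemination): /ff/ is a geminate; the first /f/ deletes. /lozafosaumieffuo/ → lozafosaumiefuo.
Rule 4 (final vowel raising): /o/ is a mid vowel in word-final position, so it raises to [u]. /lozafosaumiefuo/ → lozafosaumiefuu.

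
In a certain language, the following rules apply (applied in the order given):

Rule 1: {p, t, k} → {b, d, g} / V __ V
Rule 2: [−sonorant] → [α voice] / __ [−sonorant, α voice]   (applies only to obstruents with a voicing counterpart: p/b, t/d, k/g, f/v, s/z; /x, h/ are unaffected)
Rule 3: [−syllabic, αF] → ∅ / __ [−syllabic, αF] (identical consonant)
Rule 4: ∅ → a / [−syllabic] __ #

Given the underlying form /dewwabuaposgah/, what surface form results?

dewabuabozgaha

Rule 1 (intervocalic voicing): /p/ is a voiceless stop between vowels /a/ and /o/, so it voices to [b]. /dewwabuaposgah/ → dewwabuabosgah.
Rule 2 (regressive voicing assimilation): /s/ precedes the voiced obstruent /g/, so it voices to [z] by assimilation. /dewwabuabosgah/ → dewwabuabozgah.
Rule 3 (degemination): /ww/ is a geminate; the first /w/ deletes. /dewwabuabozgah/ → dewabuabozgah.
Rule 4 (final a-epenthesis): the form ends in the consonant /h/, so [a] is inserted word-finally. /dewabuabozgah/ → dewabuabozgaha.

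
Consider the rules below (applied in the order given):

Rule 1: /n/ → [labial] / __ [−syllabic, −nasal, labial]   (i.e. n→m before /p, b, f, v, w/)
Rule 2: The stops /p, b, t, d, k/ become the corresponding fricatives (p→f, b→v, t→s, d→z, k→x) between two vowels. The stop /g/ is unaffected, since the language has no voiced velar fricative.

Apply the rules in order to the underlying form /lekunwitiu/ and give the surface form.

lexumwisiu

Rule 1 (nasal place assimilation): /n/ precedes the labial consonant /w/, so it assimilates in place to [m]. /lekunwitiu/ → lekumwitiu.
Rule 2 (intervocalic spirantization): /k/ is a stop between vowels /e/ and /u/, so it spirantizes to the fricative [x]. /t/ is a stop between vowels /i/ and /i/, so it spirantizes to the fricative [s]. /lekumwitiu/ → lexumwisiu.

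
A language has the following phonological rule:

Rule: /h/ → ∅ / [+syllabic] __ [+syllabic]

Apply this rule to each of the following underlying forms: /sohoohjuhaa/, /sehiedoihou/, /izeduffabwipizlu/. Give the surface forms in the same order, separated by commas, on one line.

/sohoohjuhaa/: /h/ occurs between vowels /o/ and /o/, so it deletes. /h/ occurs between vowels /u/ and /a/, so it deletes. → [sooohjuaa].
/sehiedoihou/: /h/ occurs between vowels /e/ and /i/, so it deletes. /h/ occurs between vowels /i/ and /o/, so it deletes. → [seiedoiou].
/izeduffabwipizlu/: the rule's environment is not met; surfaces unchanged as [izeduffabwipizlu].

sooohjuaa, seiedoiou, izeduffabwipizlu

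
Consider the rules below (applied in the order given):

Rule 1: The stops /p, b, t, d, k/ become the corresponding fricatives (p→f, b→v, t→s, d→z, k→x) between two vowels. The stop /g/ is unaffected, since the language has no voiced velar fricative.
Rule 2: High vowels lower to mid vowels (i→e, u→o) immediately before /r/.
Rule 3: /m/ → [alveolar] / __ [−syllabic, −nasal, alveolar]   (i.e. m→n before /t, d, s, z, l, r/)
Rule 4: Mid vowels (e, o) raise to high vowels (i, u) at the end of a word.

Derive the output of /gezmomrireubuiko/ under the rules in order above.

Rule 1 (intervocalic spirantization): /b/ is a stop between vowels /u/ and /u/, so it spirantizes to the fricative [v]. /k/ is a stop between vowels /i/ and /o/, so it spirantizes to the fricative [x]. /gezmomrireubuiko/ → gezmomrireuvuixo.
Rule 2 (pre-rhotic lowering): /i/ is a high vowel immediately before /r/, so it lowers to [e]. /gezmomrireuvuixo/ → gezmomrereuvuixo.
Rule 3 (nasal place assimilation): /m/ precedes the alveolar consonant /r/, so it assimilates in place to [n]. /gezmomrereuvuixo/ → gezmonrereuvuixo.
Rule 4 (final vowel raising): /o/ is a mid vowel in word-final position, so it raises to [u]. /gezmonrereuvuixo/ → gezmonrereuvuixu.

gezmonrereuvuixu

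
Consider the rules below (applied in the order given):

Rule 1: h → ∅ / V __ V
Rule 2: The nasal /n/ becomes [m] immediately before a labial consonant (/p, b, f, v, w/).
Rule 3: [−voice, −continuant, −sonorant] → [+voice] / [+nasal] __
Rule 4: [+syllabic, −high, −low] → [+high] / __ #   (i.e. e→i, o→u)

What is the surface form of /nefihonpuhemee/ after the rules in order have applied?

Rule 1 (intervocalic h-deletion): /h/ occurs between vowels /i/ and /o/, so it deletes. /h/ occurs between vowels /u/ and /e/, so it deletes. /nefihonpuhemee/ → nefionpuemee.
Rule 2 (nasal place assimilation): /n/ precedes the labial consonant /p/, so it assimilates in place to [m]. /nefionpuemee/ → nefiompuemee.
Rule 3 (post-nasal voicing): /p/ is a voiceless stop immediately after the nasal /m/, so it voices to [b]. /nefiompuemee/ → nefiombuemee.
Rule 4 (final vowel raising): /e/ is a mid vowel in word-final position, so it raises to [i]. /nefiombuemee/ → nefiombuemei.

nefiombuemei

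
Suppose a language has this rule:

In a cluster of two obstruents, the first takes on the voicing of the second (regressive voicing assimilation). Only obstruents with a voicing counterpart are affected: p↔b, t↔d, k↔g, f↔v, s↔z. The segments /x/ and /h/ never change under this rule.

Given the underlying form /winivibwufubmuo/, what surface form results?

winivibwufubmuo

No segment of /winivibwufubmuo/ meets the structural description of the rule, so the form surfaces unchanged.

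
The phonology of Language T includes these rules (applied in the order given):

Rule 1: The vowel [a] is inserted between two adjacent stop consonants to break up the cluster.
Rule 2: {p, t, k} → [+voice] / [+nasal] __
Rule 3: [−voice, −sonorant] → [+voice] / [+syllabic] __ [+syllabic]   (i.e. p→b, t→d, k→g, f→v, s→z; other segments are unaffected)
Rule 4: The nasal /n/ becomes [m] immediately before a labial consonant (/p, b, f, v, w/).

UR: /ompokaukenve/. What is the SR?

Rule 1 (stop-cluster a-epenthesis): no segment meets the environment; /ompokaukenve/ is unchanged.
Rule 2 (post-nasal voicing): /p/ is a voiceless stop immediately after the nasal /m/, so it voices to [b]. /ompokaukenve/ → ombokaukenve.
Rule 3 (intervocalic voicing): /k/ is a voiceless obstruent between vowels /o/ and /a/, so it voices to [g]. /k/ is a voiceless obstruent between vowels /u/ and /e/, so it voices to [g]. /ombokaukenve/ → ombogaugenve.
Rule 4 (nasal place assimilation): /n/ precedes the labial consonant /v/, so it assimilates in place to [m]. /ombogaugenve/ → ombogaugemve.

ombogaugemve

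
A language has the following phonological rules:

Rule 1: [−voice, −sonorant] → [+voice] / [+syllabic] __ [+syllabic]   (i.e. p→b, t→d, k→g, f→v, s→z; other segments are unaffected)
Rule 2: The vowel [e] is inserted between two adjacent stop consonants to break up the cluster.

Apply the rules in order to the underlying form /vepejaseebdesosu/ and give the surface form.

Rule 1 (intervocalic voicing): /p/ is a voiceless obstruent between vowels /e/ and /e/, so it voices to [b]. /s/ is a voiceless obstruent between vowels /a/ and /e/, so it voices to [z]. /s/ is a voiceless obstruent between vowels /e/ and /o/, so it voices to [z]. /s/ is a voiceless obstruent between vowels /o/ and /u/, so it voices to [z]. /vepejaseebdesosu/ → vebejazeebdezozu.
Rule 2 (stop-cluster e-epenthesis): /b/ and /d/ form a stop–stop cluster, so [e] is inserted between them. /vebejazeebdezozu/ → vebejazeebedezozu.

vebejazeebedezozu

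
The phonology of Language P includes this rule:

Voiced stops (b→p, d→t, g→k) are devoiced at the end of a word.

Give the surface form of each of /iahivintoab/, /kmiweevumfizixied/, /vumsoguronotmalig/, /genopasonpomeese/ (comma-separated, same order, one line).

iahivintoap, kmiweevumfizixiet, vumsoguronotmalik, genopasonpomeese

/iahivintoab/: /b/ is a voiced stop in word-final position, so it devoices to [p]. → [iahivintoap].
/kmiweevumfizixied/: /d/ is a voiced stop in word-final position, so it devoices to [t]. → [kmiweevumfizixiet].
/vumsoguronotmalig/: /g/ is a voiced stop in word-final position, so it devoices to [k]. → [vumsoguronotmalik].
/genopasonpomeese/: the rule's environment is not met; surfaces unchanged as [genopasonpomeese].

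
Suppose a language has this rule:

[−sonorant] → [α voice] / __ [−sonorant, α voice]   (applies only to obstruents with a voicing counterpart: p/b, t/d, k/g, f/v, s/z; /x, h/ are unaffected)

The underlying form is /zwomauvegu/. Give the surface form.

zwomauvegu

No segment of /zwomauvegu/ meets the structural description of the rule, so the form surfaces unchanged.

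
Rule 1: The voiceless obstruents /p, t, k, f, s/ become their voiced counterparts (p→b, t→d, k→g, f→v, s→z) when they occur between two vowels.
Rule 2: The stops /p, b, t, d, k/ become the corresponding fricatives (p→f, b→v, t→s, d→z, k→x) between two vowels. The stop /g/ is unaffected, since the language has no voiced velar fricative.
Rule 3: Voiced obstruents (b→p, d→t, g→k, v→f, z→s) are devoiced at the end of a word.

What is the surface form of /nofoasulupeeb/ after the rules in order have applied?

Rule 1 (intervocalic voicing): /f/ is a voiceless obstruent between vowels /o/ and /o/, so it voices to [v]. /s/ is a voiceless obstruent between vowels /a/ and /u/, so it voices to [z]. /p/ is a voiceless obstruent between vowels /u/ and /e/, so it voices to [b]. /nofoasulupeeb/ → novoazulubeeb.
Rule 2 (intervocalic spirantization): /b/ is a stop between vowels /u/ and /e/, so it spirantizes to the fricative [v]. /novoazulubeeb/ → novoazuluveeb.
Rule 3 (final devoicing): /b/ is a voiced obstruent in word-final position, so it devoices to [p]. /novoazuluveeb/ → novoazuluveep.

novoazuluveep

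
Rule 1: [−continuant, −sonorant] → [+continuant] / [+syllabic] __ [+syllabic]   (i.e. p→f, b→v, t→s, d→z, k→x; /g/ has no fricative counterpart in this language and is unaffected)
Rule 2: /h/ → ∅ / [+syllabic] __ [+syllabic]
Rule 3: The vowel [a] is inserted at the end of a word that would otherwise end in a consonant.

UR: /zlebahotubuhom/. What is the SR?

Rule 1 (intervocalic spirantization): /b/ is a stop between vowels /e/ and /a/, so it spirantizes to the fricative [v]. /t/ is a stop between vowels /o/ and /u/, so it spirantizes to the fricative [s]. /b/ is a stop between vowels /u/ and /u/, so it spirantizes to the fricative [v]. /zlebahotubuhom/ → zlevahosuvuhom.
Rule 2 (intervocalic h-deletion): /h/ occurs between vowels /a/ and /o/, so it deletes. /h/ occurs between vowels /u/ and /o/, so it deletes. /zlevahosuvuhom/ → zlevaosuvuom.
Rule 3 (final a-epenthesis): the form ends in the consonant /m/, so [a] is inserted word-finally. /zlevaosuvuom/ → zlevaosuvuoma.

zlevaosuvuoma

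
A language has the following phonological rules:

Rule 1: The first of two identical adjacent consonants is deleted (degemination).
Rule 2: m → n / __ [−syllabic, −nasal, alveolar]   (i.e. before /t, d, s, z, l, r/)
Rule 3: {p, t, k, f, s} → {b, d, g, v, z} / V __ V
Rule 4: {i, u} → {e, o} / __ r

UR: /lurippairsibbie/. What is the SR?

loribaersibie

Rule 1 (degemination): /pp/ is a geminate; the first /p/ deletes. /bb/ is a geminate; the first /b/ deletes. /lurippairsibbie/ → luripairsibie.
Rule 2 (nasal place assimilation): no segment meets the environment; /luripairsibie/ is unchanged.
Rule 3 (intervocalic voicing): /p/ is a voiceless obstruent between vowels /i/ and /a/, so it voices to [b]. /luripairsibie/ → luribairsibie.
Rule 4 (pre-rhotic lowering): /u/ is a high vowel immediately before /r/, so it lowers to [o]. /i/ is a high vowel immediately before /r/, so it lowers to [e]. /luribairsibie/ → loribaersibie.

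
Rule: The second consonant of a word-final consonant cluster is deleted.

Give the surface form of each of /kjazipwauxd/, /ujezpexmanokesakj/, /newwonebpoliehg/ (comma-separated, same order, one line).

/kjazipwauxd/: /d/ is the second consonant of a word-final cluster /xd/, so it deletes. → [kjazipwaux].
/ujezpexmanokesakj/: /j/ is the second consonant of a word-final cluster /kj/, so it deletes. → [ujezpexmanokesak].
/newwonebpoliehg/: /g/ is the second consonant of a word-final cluster /hg/, so it deletes. → [newwonebpolieh].

kjazipwaux, ujezpexmanokesak, newwonebpolieh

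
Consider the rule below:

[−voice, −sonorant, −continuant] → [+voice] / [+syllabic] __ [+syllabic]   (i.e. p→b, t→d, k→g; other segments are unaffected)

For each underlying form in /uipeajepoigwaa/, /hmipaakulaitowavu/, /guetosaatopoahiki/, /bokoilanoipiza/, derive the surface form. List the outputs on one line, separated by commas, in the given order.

/uipeajepoigwaa/: /p/ is a voiceless stop between vowels /i/ and /e/, so it voices to [b]. /p/ is a voiceless stop between vowels /e/ and /o/, so it voices to [b]. → [uibeajeboigwaa].
/hmipaakulaitowavu/: /p/ is a voiceless stop between vowels /i/ and /a/, so it voices to [b]. /k/ is a voiceless stop between vowels /a/ and /u/, so it voices to [g]. /t/ is a voiceless stop between vowels /i/ and /o/, so it voices to [d]. → [hmibaagulaidowavu].
/guetosaatopoahiki/: /t/ is a voiceless stop between vowels /e/ and /o/, so it voices to [d]. /t/ is a voiceless stop between vowels /a/ and /o/, so it voices to [d]. /p/ is a voiceless stop between vowels /o/ and /o/, so it voices to [b]. /k/ is a voiceless stop between vowels /i/ and /i/, so it voices to [g]. → [guedosaadoboahigi].
/bokoilanoipiza/: /k/ is a voiceless stop between vowels /o/ and /o/, so it voices to [g]. /p/ is a voiceless stop between vowels /i/ and /i/, so it voices to [b]. → [bogoilanoibiza].

uibeajeboigwaa, hmibaagulaidowavu, guedosaadoboahigi, bogoilanoibiza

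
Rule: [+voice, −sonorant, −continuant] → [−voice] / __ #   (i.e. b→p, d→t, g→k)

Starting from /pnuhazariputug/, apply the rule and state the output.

pnuhazariputuk

/g/ is a voiced stop in word-final position, so it devoices to [k].
Surface form: [pnuhazariputuk].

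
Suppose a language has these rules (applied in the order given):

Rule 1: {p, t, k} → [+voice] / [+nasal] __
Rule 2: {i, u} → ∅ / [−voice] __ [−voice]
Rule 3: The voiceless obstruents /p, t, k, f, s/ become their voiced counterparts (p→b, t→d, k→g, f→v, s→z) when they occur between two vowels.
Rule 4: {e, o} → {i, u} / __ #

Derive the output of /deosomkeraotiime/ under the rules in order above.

Rule 1 (post-nasal voicing): /k/ is a voiceless stop immediately after the nasal /m/, so it voices to [g]. /deosomkeraotiime/ → deosomgeraotiime.
Rule 2 (high vowel syncope): no segment meets the environment; /deosomgeraotiime/ is unchanged.
Rule 3 (intervocalic voicing): /s/ is a voiceless obstruent between vowels /o/ and /o/, so it voices to [z]. /t/ is a voiceless obstruent between vowels /o/ and /i/, so it voices to [d]. /deosomgeraotiime/ → deozomgeraodiime.
Rule 4 (final vowel raising): /e/ is a mid vowel in word-final position, so it raises to [i]. /deozomgeraodiime/ → deozomgeraodiimi.

deozomgeraodiimi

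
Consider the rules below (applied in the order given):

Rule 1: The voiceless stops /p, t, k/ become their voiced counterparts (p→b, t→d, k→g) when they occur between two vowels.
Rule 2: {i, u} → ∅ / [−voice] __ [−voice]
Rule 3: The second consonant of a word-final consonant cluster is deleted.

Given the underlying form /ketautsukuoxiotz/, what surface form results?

kedautsuguoxiot

Rule 1 (intervocalic voicing): /t/ is a voiceless stop between vowels /e/ and /a/, so it voices to [d]. /k/ is a voiceless stop between vowels /u/ and /u/, so it voices to [g]. /ketautsukuoxiotz/ → kedautsuguoxiotz.
Rule 2 (high vowel syncope): no segment meets the environment; /kedautsuguoxiotz/ is unchanged.
Rule 3 (final cluster simplification): /z/ is the second consonant of a word-final cluster /tz/, so it deletes. /kedautsuguoxiotz/ → kedautsuguoxiot.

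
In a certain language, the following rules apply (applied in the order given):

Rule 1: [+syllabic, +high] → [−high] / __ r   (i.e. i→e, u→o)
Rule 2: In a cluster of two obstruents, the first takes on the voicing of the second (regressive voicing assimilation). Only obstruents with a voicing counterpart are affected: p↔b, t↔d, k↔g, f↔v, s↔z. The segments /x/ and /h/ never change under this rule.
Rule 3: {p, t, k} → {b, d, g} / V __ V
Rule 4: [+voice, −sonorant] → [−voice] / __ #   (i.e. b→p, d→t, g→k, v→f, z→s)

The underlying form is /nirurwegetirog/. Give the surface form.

nerorwegederok

Rule 1 (pre-rhotic lowering): /i/ is a high vowel immediately before /r/, so it lowers to [e]. /u/ is a high vowel immediately before /r/, so it lowers to [o]. /i/ is a high vowel immediately before /r/, so it lowers to [e]. /nirurwegetirog/ → nerorwegeterog.
Rule 2 (regressive voicing assimilation): no segment meets the environment; /nerorwegeterog/ is unchanged.
Rule 3 (intervocalic voicing): /t/ is a voiceless stop between vowels /e/ and /e/, so it voices to [d]. /nerorwegeterog/ → nerorwegederog.
Rule 4 (final devoicing): /g/ is a voiced obstruent in word-final position, so it devoices to [k]. /nerorwegederog/ → nerorwegederok.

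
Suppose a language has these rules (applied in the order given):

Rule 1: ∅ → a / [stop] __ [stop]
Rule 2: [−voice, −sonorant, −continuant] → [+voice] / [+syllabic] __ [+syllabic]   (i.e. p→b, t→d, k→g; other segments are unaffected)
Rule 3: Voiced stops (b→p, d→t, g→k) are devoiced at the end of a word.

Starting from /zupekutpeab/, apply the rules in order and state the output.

zubegudabeap

Rule 1 (stop-cluster a-epenthesis): /t/ and /p/ form a stop–stop cluster, so [a] is inserted between them. /zupekutpeab/ → zupekutapeab.
Rule 2 (intervocalic voicing): /p/ is a voiceless stop between vowels /u/ and /e/, so it voices to [b]. /k/ is a voiceless stop between vowels /e/ and /u/, so it voices to [g]. /t/ is a voiceless stop between vowels /u/ and /a/, so it voices to [d]. /p/ is a voiceless stop between vowels /a/ and /e/, so it voices to [b]. /zupekutapeab/ → zubegudabeab.
Rule 3 (final devoicing): /b/ is a voiced stop in word-final position, so it devoices to [p]. /zubegudabeab/ → zubegudabeap.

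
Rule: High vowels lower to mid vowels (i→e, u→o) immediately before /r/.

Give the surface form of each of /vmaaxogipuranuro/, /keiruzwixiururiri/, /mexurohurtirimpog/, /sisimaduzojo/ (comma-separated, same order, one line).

/vmaaxogipuranuro/: /u/ is a high vowel immediately before /r/, so it lowers to [o]. /u/ is a high vowel immediately before /r/, so it lowers to [o]. → [vmaaxogiporanoro].
/keiruzwixiururiri/: /i/ is a high vowel immediately before /r/, so it lowers to [e]. /u/ is a high vowel immediately before /r/, so it lowers to [o]. /u/ is a high vowel immediately before /r/, so it lowers to [o]. /i/ is a high vowel immediately before /r/, so it lowers to [e]. → [keeruzwixiororeri].
/mexurohurtirimpog/: /u/ is a high vowel immediately before /r/, so it lowers to [o]. /u/ is a high vowel immediately before /r/, so it lowers to [o]. /i/ is a high vowel immediately before /r/, so it lowers to [e]. → [mexorohorterimpog].
/sisimaduzojo/: the rule's environment is not met; surfaces unchanged as [sisimaduzojo].

vmaaxogiporanoro, keeruzwixiororeri, mexorohorterimpog, sisimaduzojo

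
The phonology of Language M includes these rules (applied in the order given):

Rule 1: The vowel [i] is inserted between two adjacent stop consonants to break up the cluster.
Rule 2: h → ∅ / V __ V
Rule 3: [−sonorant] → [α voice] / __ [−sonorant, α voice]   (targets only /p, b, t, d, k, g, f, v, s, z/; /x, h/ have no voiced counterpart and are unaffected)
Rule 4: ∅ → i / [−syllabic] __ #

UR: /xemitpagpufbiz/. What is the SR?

Rule 1 (stop-cluster i-epenthesis): /t/ and /p/ form a stop–stop cluster, so [i] is inserted between them. /g/ and /p/ form a stop–stop cluster, so [i] is inserted between them. /xemitpagpufbiz/ → xemitipagipufbiz.
Rule 2 (intervocalic h-deletion): no segment meets the environment; /xemitipagipufbiz/ is unchanged.
Rule 3 (regressive voicing assimilation): /f/ precedes the voiced obstruent /b/, so it voices to [v] by assimilation. /xemitipagipufbiz/ → xemitipagipuvbiz.
Rule 4 (final i-epenthesis): the form ends in the consonant /z/, so [i] is inserted word-finally. /xemitipagipuvbiz/ → xemitipagipuvbizi.

xemitipagipuvbizi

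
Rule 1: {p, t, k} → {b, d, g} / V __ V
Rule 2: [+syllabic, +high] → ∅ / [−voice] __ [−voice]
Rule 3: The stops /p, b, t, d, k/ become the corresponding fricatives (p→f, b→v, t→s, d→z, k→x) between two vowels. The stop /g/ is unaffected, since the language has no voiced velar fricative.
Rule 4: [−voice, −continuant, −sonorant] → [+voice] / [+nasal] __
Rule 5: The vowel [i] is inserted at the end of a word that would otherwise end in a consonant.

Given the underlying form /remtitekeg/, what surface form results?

Rule 1 (intervocalic voicing): /t/ is a voiceless stop between vowels /i/ and /e/, so it voices to [d]. /k/ is a voiceless stop between vowels /e/ and /e/, so it voices to [g]. /remtitekeg/ → remtidegeg.
Rule 2 (high vowel syncope): no segment meets the environment; /remtidegeg/ is unchanged.
Rule 3 (intervocalic spirantization): /d/ is a stop between vowels /i/ and /e/, so it spirantizes to the fricative [z]. /remtidegeg/ → remtizegeg.
Rule 4 (post-nasal voicing): /t/ is a voiceless stop immediately after the nasal /m/, so it voices to [d]. /remtizegeg/ → remdizegeg.
Rule 5 (final i-epenthesis): the form ends in the consonant /g/, so [i] is inserted word-finally. /remdizegeg/ → remdizegegi.

remdizegegi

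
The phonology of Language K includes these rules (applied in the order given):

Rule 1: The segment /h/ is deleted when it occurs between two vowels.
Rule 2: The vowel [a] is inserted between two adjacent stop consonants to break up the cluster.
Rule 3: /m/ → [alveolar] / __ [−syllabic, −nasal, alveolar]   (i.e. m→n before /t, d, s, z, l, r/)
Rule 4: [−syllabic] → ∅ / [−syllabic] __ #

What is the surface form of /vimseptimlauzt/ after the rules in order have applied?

vinsepatinlauz

Rule 1 (intervocalic h-deletion): no segment meets the environment; /vimseptimlauzt/ is unchanged.
Rule 2 (stop-cluster a-epenthesis): /p/ and /t/ form a stop–stop cluster, so [a] is inserted between them. /vimseptimlauzt/ → vimsepatimlauzt.
Rule 3 (nasal place assimilation): /m/ precedes the alveolar consonant /s/, so it assimilates in place to [n]. /m/ precedes the alveolar consonant /l/, so it assimilates in place to [n]. /vimsepatimlauzt/ → vinsepatinlauzt.
Rule 4 (final cluster simplification): /t/ is the second consonant of a word-final cluster /zt/, so it deletes. /vinsepatinlauzt/ → vinsepatinlauz.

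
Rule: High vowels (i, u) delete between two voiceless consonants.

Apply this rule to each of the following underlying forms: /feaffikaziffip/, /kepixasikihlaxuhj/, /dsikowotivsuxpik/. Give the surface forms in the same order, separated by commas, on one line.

feaffkaziffp, kepxaskhlaxhj, dskowotivsxpk

/feaffikaziffip/: /i/ is a high vowel flanked by voiceless consonants /f/ and /k/, so it deletes. /i/ is a high vowel flanked by voiceless consonants /f/ and /p/, so it deletes. → [feaffkaziffp].
/kepixasikihlaxuhj/: /i/ is a high vowel flanked by voiceless consonants /p/ and /x/, so it deletes. /i/ is a high vowel flanked by voiceless consonants /s/ and /k/, so it deletes. /i/ is a high vowel flanked by voiceless consonants /k/ and /h/, so it deletes. /u/ is a high vowel flanked by voiceless consonants /x/ and /h/, so it deletes. → [kepxaskhlaxhj].
/dsikowotivsuxpik/: /i/ is a high vowel flanked by voiceless consonants /s/ and /k/, so it deletes. /u/ is a high vowel flanked by voiceless consonants /s/ and /x/, so it deletes. /i/ is a high vowel flanked by voiceless consonants /p/ and /k/, so it deletes. → [dskowotivsxpk].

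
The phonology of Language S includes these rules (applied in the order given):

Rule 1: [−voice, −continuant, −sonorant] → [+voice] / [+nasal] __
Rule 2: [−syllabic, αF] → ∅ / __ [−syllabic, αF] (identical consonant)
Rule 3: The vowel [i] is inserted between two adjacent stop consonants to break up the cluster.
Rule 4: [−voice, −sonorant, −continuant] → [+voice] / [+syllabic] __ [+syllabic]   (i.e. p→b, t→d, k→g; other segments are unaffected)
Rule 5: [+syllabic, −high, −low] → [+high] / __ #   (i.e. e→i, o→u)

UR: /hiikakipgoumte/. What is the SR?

hiigagibigoumdi

Rule 1 (post-nasal voicing): /t/ is a voiceless stop immediately after the nasal /m/, so it voices to [d]. /hiikakipgoumte/ → hiikakipgoumde.
Rule 2 (degemination): no segment meets the environment; /hiikakipgoumde/ is unchanged.
Rule 3 (stop-cluster i-epenthesis): /p/ and /g/ form a stop–stop cluster, so [i] is inserted between them. /hiikakipgoumde/ → hiikakipigoumde.
Rule 4 (intervocalic voicing): /k/ is a voiceless stop between vowels /i/ and /a/, so it voices to [g]. /k/ is a voiceless stop between vowels /a/ and /i/, so it voices to [g]. /p/ is a voiceless stop between vowels /i/ and /i/, so it voices to [b]. /hiikakipigoumde/ → hiigagibigoumde.
Rule 5 (final vowel raising): /e/ is a mid vowel in word-final position, so it raises to [i]. /hiigagibigoumde/ → hiigagibigoumdi.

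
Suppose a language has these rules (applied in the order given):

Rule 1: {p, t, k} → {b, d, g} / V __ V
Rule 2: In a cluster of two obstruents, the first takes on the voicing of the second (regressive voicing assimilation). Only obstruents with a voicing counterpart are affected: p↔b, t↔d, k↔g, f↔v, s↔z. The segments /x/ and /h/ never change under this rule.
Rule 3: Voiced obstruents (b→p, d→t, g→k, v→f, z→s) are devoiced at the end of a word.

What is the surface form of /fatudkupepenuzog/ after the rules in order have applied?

Rule 1 (intervocalic voicing): /t/ is a voiceless stop between vowels /a/ and /u/, so it voices to [d]. /p/ is a voiceless stop between vowels /u/ and /e/, so it voices to [b]. /p/ is a voiceless stop between vowels /e/ and /e/, so it voices to [b]. /fatudkupepenuzog/ → fadudkubebenuzog.
Rule 2 (regressive voicing assimilation): /d/ precedes the voiceless obstruent /k/, so it devoices to [t] by assimilation. /fadudkubebenuzog/ → fadutkubebenuzog.
Rule 3 (final devoicing): /g/ is a voiced obstruent in word-final position, so it devoices to [k]. /fadutkubebenuzog/ → fadutkubebenuzok.

fadutkubebenuzok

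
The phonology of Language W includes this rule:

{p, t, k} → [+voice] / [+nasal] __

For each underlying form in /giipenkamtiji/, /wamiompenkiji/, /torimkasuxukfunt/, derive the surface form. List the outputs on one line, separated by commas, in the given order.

/giipenkamtiji/: /k/ is a voiceless stop immediately after the nasal /n/, so it voices to [g]. /t/ is a voiceless stop immediately after the nasal /m/, so it voices to [d]. → [giipengamdiji].
/wamiompenkiji/: /p/ is a voiceless stop immediately after the nasal /m/, so it voices to [b]. /k/ is a voiceless stop immediately after the nasal /n/, so it voices to [g]. → [wamiombengiji].
/torimkasuxukfunt/: /k/ is a voiceless stop immediately after the nasal /m/, so it voices to [g]. /t/ is a voiceless stop immediately after the nasal /n/, so it voices to [d]. → [torimgasuxukfund].

giipengamdiji, wamiombengiji, torimgasuxukfund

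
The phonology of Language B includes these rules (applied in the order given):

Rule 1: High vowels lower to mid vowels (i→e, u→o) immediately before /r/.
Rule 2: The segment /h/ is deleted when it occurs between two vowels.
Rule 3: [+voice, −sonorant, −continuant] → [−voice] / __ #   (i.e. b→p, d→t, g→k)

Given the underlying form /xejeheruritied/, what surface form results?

Rule 1 (pre-rhotic lowering): /u/ is a high vowel immediately before /r/, so it lowers to [o]. /xejeheruritied/ → xejeheroritied.
Rule 2 (intervocalic h-deletion): /h/ occurs between vowels /e/ and /e/, so it deletes. /xejeheroritied/ → xejeeroritied.
Rule 3 (final devoicing): /d/ is a voiced stop in word-final position, so it devoices to [t]. /xejeeroritied/ → xejeeroritiet.

xejeeroritiet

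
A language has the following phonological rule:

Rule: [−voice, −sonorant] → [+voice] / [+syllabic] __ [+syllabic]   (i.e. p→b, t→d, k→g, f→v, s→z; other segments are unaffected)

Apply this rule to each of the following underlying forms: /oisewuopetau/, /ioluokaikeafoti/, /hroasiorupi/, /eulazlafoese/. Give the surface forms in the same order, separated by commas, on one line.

oizewuobedau, ioluogaigeavodi, hroaziorubi, eulazlavoeze

/oisewuopetau/: /s/ is a voiceless obstruent between vowels /i/ and /e/, so it voices to [z]. /p/ is a voiceless obstruent between vowels /o/ and /e/, so it voices to [b]. /t/ is a voiceless obstruent between vowels /e/ and /a/, so it voices to [d]. → [oizewuobedau].
/ioluokaikeafoti/: /k/ is a voiceless obstruent between vowels /o/ and /a/, so it voices to [g]. /k/ is a voiceless obstruent between vowels /i/ and /e/, so it voices to [g]. /f/ is a voiceless obstruent between vowels /a/ and /o/, so it voices to [v]. /t/ is a voiceless obstruent between vowels /o/ and /i/, so it voices to [d]. → [ioluogaigeavodi].
/hroasiorupi/: /s/ is a voiceless obstruent between vowels /a/ and /i/, so it voices to [z]. /p/ is a voiceless obstruent between vowels /u/ and /i/, so it voices to [b]. → [hroaziorubi].
/eulazlafoese/: /f/ is a voiceless obstruent between vowels /a/ and /o/, so it voices to [v]. /s/ is a voiceless obstruent between vowels /e/ and /e/, so it voices to [z]. → [eulazlavoeze].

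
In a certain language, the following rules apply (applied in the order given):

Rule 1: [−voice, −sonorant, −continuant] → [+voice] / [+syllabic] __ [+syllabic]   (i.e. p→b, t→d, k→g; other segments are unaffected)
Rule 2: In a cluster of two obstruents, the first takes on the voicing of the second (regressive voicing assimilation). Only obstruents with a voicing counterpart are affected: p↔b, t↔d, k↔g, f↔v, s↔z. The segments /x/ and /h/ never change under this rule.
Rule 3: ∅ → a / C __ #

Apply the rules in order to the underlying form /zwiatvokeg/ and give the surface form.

Rule 1 (intervocalic voicing): /k/ is a voiceless stop between vowels /o/ and /e/, so it voices to [g]. /zwiatvokeg/ → zwiatvogeg.
Rule 2 (regressive voicing assimilation): /t/ precedes the voiced obstruent /v/, so it voices to [d] by assimilation. /zwiatvogeg/ → zwiadvogeg.
Rule 3 (final a-epenthesis): the form ends in the consonant /g/, so [a] is inserted word-finally. /zwiadvogeg/ → zwiadvogega.

zwiadvogega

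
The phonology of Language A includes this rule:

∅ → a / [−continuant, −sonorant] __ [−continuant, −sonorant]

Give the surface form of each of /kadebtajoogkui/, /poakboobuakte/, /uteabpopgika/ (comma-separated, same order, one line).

/kadebtajoogkui/: /b/ and /t/ form a stop–stop cluster, so [a] is inserted between them. /g/ and /k/ form a stop–stop cluster, so [a] is inserted between them. → [kadebatajoogakui].
/poakboobuakte/: /k/ and /b/ form a stop–stop cluster, so [a] is inserted between them. /k/ and /t/ form a stop–stop cluster, so [a] is inserted between them. → [poakaboobuakate].
/uteabpopgika/: /b/ and /p/ form a stop–stop cluster, so [a] is inserted between them. /p/ and /g/ form a stop–stop cluster, so [a] is inserted between them. → [uteabapopagika].

kadebatajoogakui, poakaboobuakate, uteabapopagika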